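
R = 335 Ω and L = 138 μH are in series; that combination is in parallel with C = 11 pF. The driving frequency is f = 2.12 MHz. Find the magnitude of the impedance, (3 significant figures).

2550 Ω

ω = 2πf = 1.332e+07 rad/s
X_L = ωL = 1840 Ω
X_C = 1/(ωC) = 6820 Ω
Branch 1 (R+jX_L): Z₁ = 335 + j1840 Ω, |Z₁| = 1870 Ω
Branch 2 (−jX_C): Z₂ = −j6820 Ω
Parallel: Z = Z₁Z₂/(Z₁+Z₂), |Z| = 2550 Ω, ∠Z = 75.8°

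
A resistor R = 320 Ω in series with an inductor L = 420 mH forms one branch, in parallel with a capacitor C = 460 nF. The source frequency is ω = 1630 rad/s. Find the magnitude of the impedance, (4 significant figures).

X_L = ωL = 684.6 Ω
X_C = 1/(ωC) = 1334 Ω
Branch 1 (R+jX_L): Z₁ = 320.0 + j684.6 Ω, |Z₁| = 755.7 Ω
Branch 2 (−jX_C): Z₂ = −j1334 Ω
Parallel: Z = Z₁Z₂/(Z₁+Z₂), |Z| = 1393 Ω, ∠Z = 38.70°

1393 Ω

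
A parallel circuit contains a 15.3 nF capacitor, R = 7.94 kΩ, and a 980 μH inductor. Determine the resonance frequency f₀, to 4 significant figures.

41.10 kHz

ω₀ = 1/√(LC) = 1/√(0.00098 × 1.53e-08) = 258300 rad/s
f₀ = ω₀/(2π) = 41.10 kHz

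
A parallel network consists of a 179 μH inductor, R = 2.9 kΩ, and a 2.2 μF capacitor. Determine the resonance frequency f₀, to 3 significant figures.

ω₀ = 1/√(LC) = 1/√(0.000179 × 2.2e-06) = 50390 rad/s
f₀ = ω₀/(2π) = 8.02 kHz

8.02 kHz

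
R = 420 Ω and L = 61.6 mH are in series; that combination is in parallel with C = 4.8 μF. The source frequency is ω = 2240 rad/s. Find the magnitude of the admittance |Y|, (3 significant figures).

10.3 mS

X_L = ωL = 138 Ω
X_C = 1/(ωC) = 93.0 Ω
Branch 1 (R+jX_L): Z₁ = 420 + j138 Ω, |Z₁| = 442 Ω
Branch 2 (−jX_C): Z₂ = −j93.0 Ω
Parallel: Z = Z₁Z₂/(Z₁+Z₂), |Z| = 97.3 Ω, ∠Z = -77.9°
|Y| = 1/|Z| = 10.3 mS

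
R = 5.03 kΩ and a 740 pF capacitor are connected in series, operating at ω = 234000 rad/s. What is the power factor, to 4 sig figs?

X_C = 1/(ωC) = 5775 Ω
Z = 5030 − j5775 Ω
|Z| = √(5030² + 5775²) = 7658 Ω
∠Z = arctan(-5775/5030) = -48.94°
cos φ = cos(-48.94°) = 0.6568

0.6568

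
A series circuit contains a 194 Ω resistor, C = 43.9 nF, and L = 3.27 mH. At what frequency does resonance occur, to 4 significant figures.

13.28 kHz

ω₀ = 1/√(LC) = 1/√(0.00327 × 4.39e-08) = 83460 rad/s
f₀ = ω₀/(2π) = 13.28 kHz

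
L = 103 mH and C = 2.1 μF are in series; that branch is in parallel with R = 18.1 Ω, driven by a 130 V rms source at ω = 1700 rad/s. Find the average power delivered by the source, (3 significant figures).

934 W

X_L = ωL = 175 Ω
X_C = 1/(ωC) = 280 Ω
Branch 1: Z₁ = R = 18.1 Ω
Branch 2 (series LC): Z₂ = j(X_L − X_C) = −j105 Ω
Parallel: Z = Z₁Z₂/(Z₁+Z₂), |Z| = 17.8 Ω, ∠Z = -9.78°
I = V/|Z| = 7.29 A
P = VI cos φ = 130 × 7.29 × cos(-9.78°) = 934 W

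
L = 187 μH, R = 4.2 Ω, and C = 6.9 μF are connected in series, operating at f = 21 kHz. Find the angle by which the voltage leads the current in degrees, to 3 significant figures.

ω = 2πf = 131900 rad/s
X_L = ωL = 24.7 Ω
X_C = 1/(ωC) = 1.10 Ω
Net reactance X = X_L − X_C = 23.6 Ω
Z = 4.20 + j23.6 Ω
|Z| = √(4.20² + 23.6²) = 23.9 Ω
∠Z = arctan(23.6/4.20) = 79.9°

79.9°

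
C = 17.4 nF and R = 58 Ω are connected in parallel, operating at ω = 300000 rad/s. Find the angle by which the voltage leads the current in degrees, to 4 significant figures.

-16.84°

X_C = 1/(ωC) = 191.6 Ω
Parallel: admittances add. Y = 1/R + jωC
Y = (0.01724 + j0.005220) S
|Y| = 0.01801 S → |Z| = 1/|Y| = 55.51 Ω, ∠Z = −∠Y = -16.84°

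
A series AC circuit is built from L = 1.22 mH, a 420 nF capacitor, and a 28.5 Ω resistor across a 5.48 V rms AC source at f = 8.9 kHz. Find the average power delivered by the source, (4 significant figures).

ω = 2πf = 55920 rad/s
X_L = ωL = 68.22 Ω
X_C = 1/(ωC) = 42.58 Ω
Net reactance X = X_L − X_C = 25.65 Ω
Z = 28.50 + j25.65 Ω
|Z| = √(28.50² + 25.65²) = 38.34 Ω
∠Z = arctan(25.65/28.50) = 41.98°
I = V/|Z| = 142.9 mA
P = VI cos φ = 5.48 × 0.1429 × cos(41.98°) = 582.3 mW

582.3 mW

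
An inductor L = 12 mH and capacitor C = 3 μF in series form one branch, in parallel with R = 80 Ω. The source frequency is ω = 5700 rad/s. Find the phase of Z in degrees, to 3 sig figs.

X_L = ωL = 68.4 Ω
X_C = 1/(ωC) = 58.5 Ω
Branch 1: Z₁ = R = 80.0 Ω
Branch 2 (series LC): Z₂ = j(X_L − X_C) = j9.92 Ω
Parallel: Z = Z₁Z₂/(Z₁+Z₂), |Z| = 9.85 Ω, ∠Z = 82.9°

82.9°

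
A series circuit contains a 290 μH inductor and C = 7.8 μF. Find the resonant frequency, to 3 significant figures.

3.35 kHz

ω₀ = 1/√(LC) = 1/√(0.00029 × 7.8e-06) = 21030 rad/s
f₀ = ω₀/(2π) = 3.35 kHz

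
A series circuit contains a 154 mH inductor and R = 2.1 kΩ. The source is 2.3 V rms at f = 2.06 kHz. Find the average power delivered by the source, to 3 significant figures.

1.33 mW

ω = 2πf = 12940 rad/s
X_L = ωL = 1990 Ω
Z = 2100 + j1990 Ω
|Z| = √(2100² + 1990²) = 2900 Ω
∠Z = arctan(1990/2100) = 43.5°
I = V/|Z| = 794 μA
P = VI cos φ = 2.3 × 0.000794 × cos(43.5°) = 1.33 mW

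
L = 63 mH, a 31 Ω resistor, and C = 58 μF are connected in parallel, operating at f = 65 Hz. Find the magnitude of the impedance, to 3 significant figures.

ω = 2πf = 408.4 rad/s
X_L = ωL = 25.7 Ω
X_C = 1/(ωC) = 42.2 Ω
Parallel: admittances add. Y = 1/R + 1/(jωL) + jωC
Y = (0.0323 − j0.0152) S
|Y| = 0.0357 S → |Z| = 1/|Y| = 28.1 Ω, ∠Z = −∠Y = 25.2°

28.1 Ω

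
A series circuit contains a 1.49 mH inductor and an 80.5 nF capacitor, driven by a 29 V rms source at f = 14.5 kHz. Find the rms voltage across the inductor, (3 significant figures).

ω = 2πf = 91110 rad/s
X_L = ωL = 136 Ω
X_C = 1/(ωC) = 136 Ω
Net reactance X = X_L − X_C = -0.602 Ω
Z = − j0.602 Ω
|Z| = √(0² + 0.602²) = 0.602 Ω
I = V/|Z| = 48.2 A
V_L = I·|Z_L| = 48.2 × 136 = 6540 V

6540 V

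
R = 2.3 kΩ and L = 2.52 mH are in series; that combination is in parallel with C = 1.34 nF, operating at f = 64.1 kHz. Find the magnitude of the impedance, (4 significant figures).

ω = 2πf = 402800 rad/s
X_L = ωL = 1015 Ω
X_C = 1/(ωC) = 1853 Ω
Branch 1 (R+jX_L): Z₁ = 2300 + j1015 Ω, |Z₁| = 2514 Ω
Branch 2 (−jX_C): Z₂ = −j1853 Ω
Parallel: Z = Z₁Z₂/(Z₁+Z₂), |Z| = 1903 Ω, ∠Z = -46.17°

1903 Ω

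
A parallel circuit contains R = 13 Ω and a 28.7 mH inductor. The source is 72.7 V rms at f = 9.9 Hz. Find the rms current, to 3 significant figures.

ω = 2πf = 62.20 rad/s
X_L = ωL = 1.79 Ω
Parallel: admittances add. Y = 1/R + 1/(jωL)
Y = (0.0769 − j0.560) S
|Y| = 0.565 S → |Z| = 1/|Y| = 1.77 Ω, ∠Z = −∠Y = 82.2°
I = V/|Z| = 72.7/1.77 = 41.1 A

41.1 A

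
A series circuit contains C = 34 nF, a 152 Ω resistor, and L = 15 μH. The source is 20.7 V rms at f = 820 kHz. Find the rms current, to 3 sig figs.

ω = 2πf = 5.152e+06 rad/s
X_L = ωL = 77.3 Ω
X_C = 1/(ωC) = 5.71 Ω
Net reactance X = X_L − X_C = 71.6 Ω
Z = 152 + j71.6 Ω
|Z| = √(152² + 71.6²) = 168 Ω
I = V/|Z| = 20.7/168 = 123 mA

123 mA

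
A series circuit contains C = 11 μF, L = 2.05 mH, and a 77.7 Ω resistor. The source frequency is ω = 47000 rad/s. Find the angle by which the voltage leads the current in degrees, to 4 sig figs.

X_L = ωL = 96.35 Ω
X_C = 1/(ωC) = 1.934 Ω
Net reactance X = X_L − X_C = 94.42 Ω
Z = 77.70 + j94.42 Ω
|Z| = √(77.70² + 94.42²) = 122.3 Ω
∠Z = arctan(94.42/77.70) = 50.55°

50.55°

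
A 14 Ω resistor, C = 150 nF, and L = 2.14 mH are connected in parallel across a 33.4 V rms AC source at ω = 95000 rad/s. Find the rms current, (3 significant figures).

2.41 A

X_L = ωL = 203 Ω
X_C = 1/(ωC) = 70.2 Ω
Parallel: admittances add. Y = 1/R + 1/(jωL) + jωC
Y = (0.0714 + j0.00933) S
|Y| = 0.0720 S → |Z| = 1/|Y| = 13.9 Ω, ∠Z = −∠Y = -7.44°
I = V/|Z| = 33.4/13.9 = 2.41 A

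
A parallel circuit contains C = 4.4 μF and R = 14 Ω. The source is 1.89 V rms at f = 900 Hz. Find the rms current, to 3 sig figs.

143 mA

ω = 2πf = 5655 rad/s
X_C = 1/(ωC) = 40.2 Ω
Parallel: admittances add. Y = 1/R + jωC
Y = (0.0714 + j0.0249) S
|Y| = 0.0756 S → |Z| = 1/|Y| = 13.2 Ω, ∠Z = −∠Y = -19.2°
I = V/|Z| = 1.89/13.2 = 143 mA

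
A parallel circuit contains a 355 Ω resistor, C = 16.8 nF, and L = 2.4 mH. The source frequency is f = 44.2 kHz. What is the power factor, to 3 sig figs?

ω = 2πf = 277700 rad/s
X_L = ωL = 667 Ω
X_C = 1/(ωC) = 214 Ω
Parallel: admittances add. Y = 1/R + 1/(jωL) + jωC
Y = (0.00282 + j0.00317) S
|Y| = 0.00424 S → |Z| = 1/|Y| = 236 Ω, ∠Z = −∠Y = -48.3°
cos φ = cos(-48.3°) = 0.665

0.665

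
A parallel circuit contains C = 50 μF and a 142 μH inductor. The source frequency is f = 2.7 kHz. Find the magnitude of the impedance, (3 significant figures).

ω = 2πf = 16960 rad/s
X_L = ωL = 2.41 Ω
X_C = 1/(ωC) = 1.18 Ω
Parallel: admittances add. Y = 1/(jωL) + jωC
Y = (0 + j0.433) S
|Y| = 0.433 S → |Z| = 1/|Y| = 2.31 Ω, ∠Z = −∠Y = -90.0°

2.31 Ω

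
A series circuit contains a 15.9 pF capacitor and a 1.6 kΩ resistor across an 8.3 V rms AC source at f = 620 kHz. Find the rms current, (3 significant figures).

512 μA

ω = 2πf = 3.896e+06 rad/s
X_C = 1/(ωC) = 16100 Ω
Z = 1600 − j16100 Ω
|Z| = √(1600² + 16100²) = 16200 Ω
I = V/|Z| = 8.3/16200 = 512 μA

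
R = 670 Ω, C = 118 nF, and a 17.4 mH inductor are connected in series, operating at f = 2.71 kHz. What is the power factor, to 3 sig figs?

0.958

ω = 2πf = 17030 rad/s
X_L = ωL = 296 Ω
X_C = 1/(ωC) = 498 Ω
Net reactance X = X_L − X_C = -201 Ω
Z = 670 − j201 Ω
|Z| = √(670² + 201²) = 700 Ω
∠Z = arctan(-201/670) = -16.7°
cos φ = cos(-16.7°) = 0.958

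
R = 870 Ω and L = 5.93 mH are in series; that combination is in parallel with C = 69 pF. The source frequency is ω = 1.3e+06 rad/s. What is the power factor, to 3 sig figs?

X_L = ωL = 7710 Ω
X_C = 1/(ωC) = 11100 Ω
Branch 1 (R+jX_L): Z₁ = 870 + j7710 Ω, |Z₁| = 7760 Ω
Branch 2 (−jX_C): Z₂ = −j11100 Ω
Parallel: Z = Z₁Z₂/(Z₁+Z₂), |Z| = 24400 Ω, ∠Z = 69.4°
cos φ = cos(69.4°) = 0.352

0.352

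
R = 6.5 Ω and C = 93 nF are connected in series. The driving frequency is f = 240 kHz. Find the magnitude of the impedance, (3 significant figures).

9.65 Ω

ω = 2πf = 1.508e+06 rad/s
X_C = 1/(ωC) = 7.13 Ω
Z = 6.50 − j7.13 Ω
|Z| = √(6.50² + 7.13²) = 9.65 Ω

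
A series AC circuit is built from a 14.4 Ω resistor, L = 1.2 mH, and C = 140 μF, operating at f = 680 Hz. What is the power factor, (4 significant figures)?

ω = 2πf = 4273 rad/s
X_L = ωL = 5.127 Ω
X_C = 1/(ωC) = 1.672 Ω
Net reactance X = X_L − X_C = 3.455 Ω
Z = 14.40 + j3.455 Ω
|Z| = √(14.40² + 3.455²) = 14.81 Ω
∠Z = arctan(3.455/14.40) = 13.49°
cos φ = cos(13.49°) = 0.9724

0.9724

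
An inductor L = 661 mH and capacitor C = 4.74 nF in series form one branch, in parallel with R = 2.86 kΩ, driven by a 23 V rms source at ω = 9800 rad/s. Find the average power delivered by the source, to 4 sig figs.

185.0 mW

X_L = ωL = 6478 Ω
X_C = 1/(ωC) = 21530 Ω
Branch 1: Z₁ = R = 2860 Ω
Branch 2 (series LC): Z₂ = j(X_L − X_C) = −j15050 Ω
Parallel: Z = Z₁Z₂/(Z₁+Z₂), |Z| = 2810 Ω, ∠Z = -10.76°
I = V/|Z| = 8.186 mA
P = VI cos φ = 23 × 0.008186 × cos(-10.76°) = 185.0 mW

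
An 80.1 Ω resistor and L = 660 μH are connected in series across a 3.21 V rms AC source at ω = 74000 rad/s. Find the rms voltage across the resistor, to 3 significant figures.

X_L = ωL = 48.8 Ω
Z = 80.1 + j48.8 Ω
|Z| = √(80.1² + 48.8²) = 93.8 Ω
I = V/|Z| = 34.2 mA
V_R = I·|Z_R| = 0.0342 × 80.1 = 2.74 V

2.74 V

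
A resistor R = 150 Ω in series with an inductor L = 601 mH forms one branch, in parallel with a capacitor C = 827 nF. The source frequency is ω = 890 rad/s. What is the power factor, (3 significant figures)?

X_L = ωL = 535 Ω
X_C = 1/(ωC) = 1360 Ω
Branch 1 (R+jX_L): Z₁ = 150 + j535 Ω, |Z₁| = 556 Ω
Branch 2 (−jX_C): Z₂ = −j1360 Ω
Parallel: Z = Z₁Z₂/(Z₁+Z₂), |Z| = 901 Ω, ∠Z = 64.0°
cos φ = cos(64.0°) = 0.438

0.438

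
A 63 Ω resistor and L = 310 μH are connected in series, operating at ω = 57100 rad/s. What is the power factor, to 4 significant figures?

0.9627

X_L = ωL = 17.70 Ω
Z = 63.00 + j17.70 Ω
|Z| = √(63.00² + 17.70²) = 65.44 Ω
∠Z = arctan(17.70/63.00) = 15.69°
cos φ = cos(15.69°) = 0.9627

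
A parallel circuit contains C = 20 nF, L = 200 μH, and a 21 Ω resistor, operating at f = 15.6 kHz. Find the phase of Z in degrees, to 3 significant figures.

45.8°

ω = 2πf = 98020 rad/s
X_L = ωL = 19.6 Ω
X_C = 1/(ωC) = 510 Ω
Parallel: admittances add. Y = 1/R + 1/(jωL) + jωC
Y = (0.0476 − j0.0491) S
|Y| = 0.0684 S → |Z| = 1/|Y| = 14.6 Ω, ∠Z = −∠Y = 45.8°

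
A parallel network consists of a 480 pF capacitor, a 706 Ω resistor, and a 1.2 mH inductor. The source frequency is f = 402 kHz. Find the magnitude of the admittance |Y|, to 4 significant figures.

1.669 mS

ω = 2πf = 2.526e+06 rad/s
X_L = ωL = 3031 Ω
X_C = 1/(ωC) = 824.8 Ω
Parallel: admittances add. Y = 1/R + 1/(jωL) + jωC
Y = (0.001416 + j0.0008825) S
|Y| = 0.001669 S → |Z| = 1/|Y| = 599.2 Ω, ∠Z = −∠Y = -31.92°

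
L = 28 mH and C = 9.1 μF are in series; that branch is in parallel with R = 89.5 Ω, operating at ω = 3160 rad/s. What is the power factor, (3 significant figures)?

X_L = ωL = 88.5 Ω
X_C = 1/(ωC) = 34.8 Ω
Branch 1: Z₁ = R = 89.5 Ω
Branch 2 (series LC): Z₂ = j(X_L − X_C) = j53.7 Ω
Parallel: Z = Z₁Z₂/(Z₁+Z₂), |Z| = 46.1 Ω, ∠Z = 59.0°
cos φ = cos(59.0°) = 0.515

0.515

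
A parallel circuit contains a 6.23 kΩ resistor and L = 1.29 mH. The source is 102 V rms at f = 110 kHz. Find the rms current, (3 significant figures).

ω = 2πf = 691200 rad/s
X_L = ωL = 892 Ω
Parallel: admittances add. Y = 1/R + 1/(jωL)
Y = (0.000161 − j0.00112) S
|Y| = 0.00113 S → |Z| = 1/|Y| = 883 Ω, ∠Z = −∠Y = 81.9°
I = V/|Z| = 102/883 = 116 mA

116 mA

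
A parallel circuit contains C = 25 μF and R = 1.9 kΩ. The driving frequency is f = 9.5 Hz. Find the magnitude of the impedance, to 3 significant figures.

ω = 2πf = 59.69 rad/s
X_C = 1/(ωC) = 670 Ω
Parallel: admittances add. Y = 1/R + jωC
Y = (0.000526 + j0.00149) S
|Y| = 0.00158 S → |Z| = 1/|Y| = 632 Ω, ∠Z = −∠Y = -70.6°

632 Ω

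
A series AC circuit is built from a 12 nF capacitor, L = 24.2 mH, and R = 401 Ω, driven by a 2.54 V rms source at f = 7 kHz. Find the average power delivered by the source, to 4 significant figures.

ω = 2πf = 43980 rad/s
X_L = ωL = 1064 Ω
X_C = 1/(ωC) = 1895 Ω
Net reactance X = X_L − X_C = -830.3 Ω
Z = 401.0 − j830.3 Ω
|Z| = √(401.0² + 830.3²) = 922.1 Ω
∠Z = arctan(-830.3/401.0) = -64.22°
I = V/|Z| = 2.755 mA
P = VI cos φ = 2.54 × 0.002755 × cos(-64.22°) = 3.043 mW

3.043 mW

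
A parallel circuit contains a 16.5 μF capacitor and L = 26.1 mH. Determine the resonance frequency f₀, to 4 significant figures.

242.5 Hz

ω₀ = 1/√(LC) = 1/√(0.0261 × 1.65e-05) = 1524 rad/s
f₀ = ω₀/(2π) = 242.5 Hz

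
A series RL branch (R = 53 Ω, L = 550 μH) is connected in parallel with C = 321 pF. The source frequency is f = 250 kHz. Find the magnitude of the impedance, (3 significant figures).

ω = 2πf = 1.571e+06 rad/s
X_L = ωL = 864 Ω
X_C = 1/(ωC) = 1980 Ω
Branch 1 (R+jX_L): Z₁ = 53.0 + j864 Ω, |Z₁| = 866 Ω
Branch 2 (−jX_C): Z₂ = −j1980 Ω
Parallel: Z = Z₁Z₂/(Z₁+Z₂), |Z| = 1530 Ω, ∠Z = 83.8°

1530 Ω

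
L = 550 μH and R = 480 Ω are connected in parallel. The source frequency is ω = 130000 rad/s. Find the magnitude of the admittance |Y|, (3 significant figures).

14.1 mS

X_L = ωL = 71.5 Ω
Parallel: admittances add. Y = 1/R + 1/(jωL)
Y = (0.00208 − j0.0140) S
|Y| = 0.0141 S → |Z| = 1/|Y| = 70.7 Ω, ∠Z = −∠Y = 81.5°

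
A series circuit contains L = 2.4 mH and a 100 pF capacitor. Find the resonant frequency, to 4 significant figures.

ω₀ = 1/√(LC) = 1/√(0.0024 × 1e-10) = 2.041e+06 rad/s
f₀ = ω₀/(2π) = 324.9 kHz

324.9 kHz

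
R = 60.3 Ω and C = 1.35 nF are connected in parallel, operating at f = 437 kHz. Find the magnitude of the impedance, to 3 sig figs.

58.8 Ω

ω = 2πf = 2.746e+06 rad/s
X_C = 1/(ωC) = 270 Ω
Parallel: admittances add. Y = 1/R + jωC
Y = (0.0166 + j0.00371) S
|Y| = 0.0170 S → |Z| = 1/|Y| = 58.8 Ω, ∠Z = −∠Y = -12.6°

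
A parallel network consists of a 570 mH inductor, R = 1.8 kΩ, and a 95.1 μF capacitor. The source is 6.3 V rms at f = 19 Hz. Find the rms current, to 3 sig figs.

21.3 mA

ω = 2πf = 119.4 rad/s
X_L = ωL = 68.0 Ω
X_C = 1/(ωC) = 88.1 Ω
Parallel: admittances add. Y = 1/R + 1/(jωL) + jωC
Y = (0.000556 − j0.00334) S
|Y| = 0.00339 S → |Z| = 1/|Y| = 295 Ω, ∠Z = −∠Y = 80.6°
I = V/|Z| = 6.3/295 = 21.3 mA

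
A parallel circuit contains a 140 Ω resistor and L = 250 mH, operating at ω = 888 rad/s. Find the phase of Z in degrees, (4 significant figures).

32.24°

X_L = ωL = 222.0 Ω
Parallel: admittances add. Y = 1/R + 1/(jωL)
Y = (0.007143 − j0.004505) S
|Y| = 0.008445 S → |Z| = 1/|Y| = 118.4 Ω, ∠Z = −∠Y = 32.24°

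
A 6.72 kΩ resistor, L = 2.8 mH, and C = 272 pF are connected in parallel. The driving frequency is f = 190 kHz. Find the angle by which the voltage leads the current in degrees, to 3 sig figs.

-9.74°

ω = 2πf = 1.194e+06 rad/s
X_L = ωL = 3340 Ω
X_C = 1/(ωC) = 3080 Ω
Parallel: admittances add. Y = 1/R + 1/(jωL) + jωC
Y = (0.000149 + j2.56e-05) S
|Y| = 0.000151 S → |Z| = 1/|Y| = 6620 Ω, ∠Z = −∠Y = -9.74°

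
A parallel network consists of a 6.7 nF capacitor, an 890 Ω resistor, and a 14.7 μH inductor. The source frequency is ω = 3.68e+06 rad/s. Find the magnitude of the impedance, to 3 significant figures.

159 Ω

X_L = ωL = 54.1 Ω
X_C = 1/(ωC) = 40.6 Ω
Parallel: admittances add. Y = 1/R + 1/(jωL) + jωC
Y = (0.00112 + j0.00617) S
|Y| = 0.00627 S → |Z| = 1/|Y| = 159 Ω, ∠Z = −∠Y = -79.7°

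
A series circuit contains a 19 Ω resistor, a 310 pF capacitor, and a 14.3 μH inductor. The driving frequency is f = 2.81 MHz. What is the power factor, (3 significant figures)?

0.263

ω = 2πf = 1.766e+07 rad/s
X_L = ωL = 252 Ω
X_C = 1/(ωC) = 183 Ω
Net reactance X = X_L − X_C = 69.8 Ω
Z = 19.0 + j69.8 Ω
|Z| = √(19.0² + 69.8²) = 72.3 Ω
∠Z = arctan(69.8/19.0) = 74.8°
cos φ = cos(74.8°) = 0.263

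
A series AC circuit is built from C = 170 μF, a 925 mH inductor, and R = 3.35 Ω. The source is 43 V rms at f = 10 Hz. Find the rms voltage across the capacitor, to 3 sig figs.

113 V

ω = 2πf = 62.83 rad/s
X_L = ωL = 58.1 Ω
X_C = 1/(ωC) = 93.6 Ω
Net reactance X = X_L − X_C = -35.5 Ω
Z = 3.35 − j35.5 Ω
|Z| = √(3.35² + 35.5²) = 35.7 Ω
I = V/|Z| = 1.21 A
V_C = I·|Z_C| = 1.21 × 93.6 = 113 V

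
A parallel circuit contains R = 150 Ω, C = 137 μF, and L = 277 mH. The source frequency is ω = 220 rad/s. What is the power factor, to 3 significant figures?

X_L = ωL = 60.9 Ω
X_C = 1/(ωC) = 33.2 Ω
Parallel: admittances add. Y = 1/R + 1/(jωL) + jωC
Y = (0.00667 + j0.0137) S
|Y| = 0.0153 S → |Z| = 1/|Y| = 65.5 Ω, ∠Z = −∠Y = -64.1°
cos φ = cos(-64.1°) = 0.437

0.437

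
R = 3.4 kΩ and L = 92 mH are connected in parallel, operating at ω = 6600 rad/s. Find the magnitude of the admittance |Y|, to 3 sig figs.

1.67 mS

X_L = ωL = 607 Ω
Parallel: admittances add. Y = 1/R + 1/(jωL)
Y = (0.000294 − j0.00165) S
|Y| = 0.00167 S → |Z| = 1/|Y| = 598 Ω, ∠Z = −∠Y = 79.9°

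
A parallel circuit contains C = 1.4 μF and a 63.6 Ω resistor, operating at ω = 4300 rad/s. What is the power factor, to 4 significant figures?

0.9339

X_C = 1/(ωC) = 166.1 Ω
Parallel: admittances add. Y = 1/R + jωC
Y = (0.01572 + j0.006020) S
|Y| = 0.01684 S → |Z| = 1/|Y| = 59.40 Ω, ∠Z = −∠Y = -20.95°
cos φ = cos(-20.95°) = 0.9339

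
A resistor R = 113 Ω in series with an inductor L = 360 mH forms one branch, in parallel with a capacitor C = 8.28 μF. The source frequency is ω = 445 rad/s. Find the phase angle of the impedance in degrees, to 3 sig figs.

X_L = ωL = 160 Ω
X_C = 1/(ωC) = 271 Ω
Branch 1 (R+jX_L): Z₁ = 113 + j160 Ω, |Z₁| = 196 Ω
Branch 2 (−jX_C): Z₂ = −j271 Ω
Parallel: Z = Z₁Z₂/(Z₁+Z₂), |Z| = 336 Ω, ∠Z = 9.34°

9.34°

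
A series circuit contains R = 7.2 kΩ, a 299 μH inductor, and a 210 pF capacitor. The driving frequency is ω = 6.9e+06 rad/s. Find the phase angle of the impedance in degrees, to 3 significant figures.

X_L = ωL = 2060 Ω
X_C = 1/(ωC) = 690 Ω
Net reactance X = X_L − X_C = 1370 Ω
Z = 7200 + j1370 Ω
|Z| = √(7200² + 1370²) = 7330 Ω
∠Z = arctan(1370/7200) = 10.8°

10.8°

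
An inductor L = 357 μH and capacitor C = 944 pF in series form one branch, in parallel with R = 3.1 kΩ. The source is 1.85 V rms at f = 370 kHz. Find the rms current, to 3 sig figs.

ω = 2πf = 2.325e+06 rad/s
X_L = ωL = 830 Ω
X_C = 1/(ωC) = 456 Ω
Branch 1: Z₁ = R = 3100 Ω
Branch 2 (series LC): Z₂ = j(X_L − X_C) = j374 Ω
Parallel: Z = Z₁Z₂/(Z₁+Z₂), |Z| = 372 Ω, ∠Z = 83.1°
I = V/|Z| = 1.85/372 = 4.98 mA

4.98 mA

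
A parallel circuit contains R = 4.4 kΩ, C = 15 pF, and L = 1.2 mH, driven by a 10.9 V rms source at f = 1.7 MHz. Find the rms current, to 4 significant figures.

ω = 2πf = 1.068e+07 rad/s
X_L = ωL = 12820 Ω
X_C = 1/(ωC) = 6241 Ω
Parallel: admittances add. Y = 1/R + 1/(jωL) + jωC
Y = (0.0002273 + j8.22e-05) S
|Y| = 0.0002417 S → |Z| = 1/|Y| = 4138 Ω, ∠Z = −∠Y = -19.88°
I = V/|Z| = 10.9/4138 = 2.634 mA

2.634 mA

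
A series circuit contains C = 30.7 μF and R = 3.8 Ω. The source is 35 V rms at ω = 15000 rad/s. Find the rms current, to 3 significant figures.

X_C = 1/(ωC) = 2.17 Ω
Z = 3.80 − j2.17 Ω
|Z| = √(3.80² + 2.17²) = 4.38 Ω
I = V/|Z| = 35/4.38 = 8.00 A

8.00 A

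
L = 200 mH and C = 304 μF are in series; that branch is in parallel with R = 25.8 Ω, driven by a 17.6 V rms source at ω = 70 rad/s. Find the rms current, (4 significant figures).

866.0 mA

X_L = ωL = 14.00 Ω
X_C = 1/(ωC) = 46.99 Ω
Branch 1: Z₁ = R = 25.80 Ω
Branch 2 (series LC): Z₂ = j(X_L − X_C) = −j32.99 Ω
Parallel: Z = Z₁Z₂/(Z₁+Z₂), |Z| = 20.32 Ω, ∠Z = -38.03°
I = V/|Z| = 17.6/20.32 = 866.0 mA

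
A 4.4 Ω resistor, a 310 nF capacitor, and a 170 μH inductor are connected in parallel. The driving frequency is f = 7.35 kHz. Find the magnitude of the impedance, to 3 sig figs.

ω = 2πf = 46180 rad/s
X_L = ωL = 7.85 Ω
X_C = 1/(ωC) = 69.9 Ω
Parallel: admittances add. Y = 1/R + 1/(jωL) + jωC
Y = (0.227 − j0.113) S
|Y| = 0.254 S → |Z| = 1/|Y| = 3.94 Ω, ∠Z = −∠Y = 26.4°

3.94 Ω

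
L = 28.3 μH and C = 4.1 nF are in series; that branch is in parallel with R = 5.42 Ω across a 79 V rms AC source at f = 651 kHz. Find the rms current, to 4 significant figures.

ω = 2πf = 4.09e+06 rad/s
X_L = ωL = 115.8 Ω
X_C = 1/(ωC) = 59.63 Ω
Branch 1: Z₁ = R = 5.420 Ω
Branch 2 (series LC): Z₂ = j(X_L − X_C) = j56.13 Ω
Parallel: Z = Z₁Z₂/(Z₁+Z₂), |Z| = 5.395 Ω, ∠Z = 5.516°
I = V/|Z| = 79/5.395 = 14.64 A

14.64 A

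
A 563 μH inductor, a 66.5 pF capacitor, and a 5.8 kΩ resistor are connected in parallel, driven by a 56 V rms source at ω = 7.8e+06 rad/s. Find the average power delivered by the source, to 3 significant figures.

541 mW

X_L = ωL = 4390 Ω
X_C = 1/(ωC) = 1930 Ω
Parallel: admittances add. Y = 1/R + 1/(jωL) + jωC
Y = (0.000172 + j0.000291) S
|Y| = 0.000338 S → |Z| = 1/|Y| = 2960 Ω, ∠Z = −∠Y = -59.4°
I = V/|Z| = 18.9 mA
P = VI cos φ = 56 × 0.0189 × cos(-59.4°) = 541 mW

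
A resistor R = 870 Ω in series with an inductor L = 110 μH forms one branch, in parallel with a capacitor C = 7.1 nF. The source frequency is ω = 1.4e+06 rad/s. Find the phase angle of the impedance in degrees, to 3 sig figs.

X_L = ωL = 154 Ω
X_C = 1/(ωC) = 101 Ω
Branch 1 (R+jX_L): Z₁ = 870 + j154 Ω, |Z₁| = 884 Ω
Branch 2 (−jX_C): Z₂ = −j101 Ω
Parallel: Z = Z₁Z₂/(Z₁+Z₂), |Z| = 102 Ω, ∠Z = -83.5°

-83.5°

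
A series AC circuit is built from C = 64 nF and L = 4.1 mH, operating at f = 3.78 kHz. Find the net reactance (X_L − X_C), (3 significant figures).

ω = 2πf = 23750 rad/s
X_L = ωL = 97.4 Ω
X_C = 1/(ωC) = 658 Ω
X = 97.4 − 658 = -561 Ω

-561 Ω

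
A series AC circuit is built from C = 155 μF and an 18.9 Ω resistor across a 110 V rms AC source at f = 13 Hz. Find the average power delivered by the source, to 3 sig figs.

ω = 2πf = 81.68 rad/s
X_C = 1/(ωC) = 79.0 Ω
Z = 18.9 − j79.0 Ω
|Z| = √(18.9² + 79.0²) = 81.2 Ω
∠Z = arctan(-79.0/18.9) = -76.5°
I = V/|Z| = 1.35 A
P = VI cos φ = 110 × 1.35 × cos(-76.5°) = 34.7 W

34.7 W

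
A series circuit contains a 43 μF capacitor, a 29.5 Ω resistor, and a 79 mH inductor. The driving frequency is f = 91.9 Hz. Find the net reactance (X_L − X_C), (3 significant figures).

5.34 Ω

ω = 2πf = 577.4 rad/s
X_L = ωL = 45.6 Ω
X_C = 1/(ωC) = 40.3 Ω
X = 45.6 − 40.3 = 5.34 Ω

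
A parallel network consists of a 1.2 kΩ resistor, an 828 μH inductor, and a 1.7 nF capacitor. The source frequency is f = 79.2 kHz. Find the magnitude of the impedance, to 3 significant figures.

ω = 2πf = 497600 rad/s
X_L = ωL = 412 Ω
X_C = 1/(ωC) = 1180 Ω
Parallel: admittances add. Y = 1/R + 1/(jωL) + jωC
Y = (0.000833 − j0.00158) S
|Y| = 0.00179 S → |Z| = 1/|Y| = 560 Ω, ∠Z = −∠Y = 62.2°

560 Ω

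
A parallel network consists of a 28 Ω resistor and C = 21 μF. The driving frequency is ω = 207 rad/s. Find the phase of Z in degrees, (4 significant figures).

-6.940°

X_C = 1/(ωC) = 230.0 Ω
Parallel: admittances add. Y = 1/R + jωC
Y = (0.03571 + j0.004347) S
|Y| = 0.03598 S → |Z| = 1/|Y| = 27.79 Ω, ∠Z = −∠Y = -6.940°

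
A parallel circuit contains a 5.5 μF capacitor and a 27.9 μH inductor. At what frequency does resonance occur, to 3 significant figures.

12.8 kHz

ω₀ = 1/√(LC) = 1/√(2.79e-05 × 5.5e-06) = 80730 rad/s
f₀ = ω₀/(2π) = 12.8 kHz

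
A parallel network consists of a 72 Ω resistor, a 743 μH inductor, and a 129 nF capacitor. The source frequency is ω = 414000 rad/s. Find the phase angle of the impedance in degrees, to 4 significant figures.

X_L = ωL = 307.6 Ω
X_C = 1/(ωC) = 18.72 Ω
Parallel: admittances add. Y = 1/R + 1/(jωL) + jωC
Y = (0.01389 + j0.05016) S
|Y| = 0.05204 S → |Z| = 1/|Y| = 19.22 Ω, ∠Z = −∠Y = -74.52°

-74.52°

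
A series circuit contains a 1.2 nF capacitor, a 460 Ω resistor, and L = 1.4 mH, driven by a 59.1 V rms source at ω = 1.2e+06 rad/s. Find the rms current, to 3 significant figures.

X_L = ωL = 1680 Ω
X_C = 1/(ωC) = 694 Ω
Net reactance X = X_L − X_C = 986 Ω
Z = 460 + j986 Ω
|Z| = √(460² + 986²) = 1090 Ω
I = V/|Z| = 59.1/1090 = 54.3 mA

54.3 mA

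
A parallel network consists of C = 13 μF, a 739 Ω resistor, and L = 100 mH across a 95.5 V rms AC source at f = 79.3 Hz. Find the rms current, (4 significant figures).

1.305 A

ω = 2πf = 498.3 rad/s
X_L = ωL = 49.83 Ω
X_C = 1/(ωC) = 154.4 Ω
Parallel: admittances add. Y = 1/R + 1/(jωL) + jωC
Y = (0.001353 − j0.01359) S
|Y| = 0.01366 S → |Z| = 1/|Y| = 73.21 Ω, ∠Z = −∠Y = 84.31°
I = V/|Z| = 95.5/73.21 = 1.305 A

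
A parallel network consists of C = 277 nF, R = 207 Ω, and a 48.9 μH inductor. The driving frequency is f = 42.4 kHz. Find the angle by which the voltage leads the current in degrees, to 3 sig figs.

31.6°

ω = 2πf = 266400 rad/s
X_L = ωL = 13.0 Ω
X_C = 1/(ωC) = 13.6 Ω
Parallel: admittances add. Y = 1/R + 1/(jωL) + jωC
Y = (0.00483 − j0.00297) S
|Y| = 0.00567 S → |Z| = 1/|Y| = 176 Ω, ∠Z = −∠Y = 31.6°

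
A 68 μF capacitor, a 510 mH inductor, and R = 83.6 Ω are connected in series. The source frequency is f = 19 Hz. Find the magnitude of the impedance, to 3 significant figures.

104 Ω

ω = 2πf = 119.4 rad/s
X_L = ωL = 60.9 Ω
X_C = 1/(ωC) = 123 Ω
Net reactance X = X_L − X_C = -62.3 Ω
Z = 83.6 − j62.3 Ω
|Z| = √(83.6² + 62.3²) = 104 Ω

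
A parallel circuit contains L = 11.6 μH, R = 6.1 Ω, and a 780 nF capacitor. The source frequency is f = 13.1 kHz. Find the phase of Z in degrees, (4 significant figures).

80.53°

ω = 2πf = 82310 rad/s
X_L = ωL = 0.9548 Ω
X_C = 1/(ωC) = 15.58 Ω
Parallel: admittances add. Y = 1/R + 1/(jωL) + jωC
Y = (0.1639 − j0.9831) S
|Y| = 0.9967 S → |Z| = 1/|Y| = 1.003 Ω, ∠Z = −∠Y = 80.53°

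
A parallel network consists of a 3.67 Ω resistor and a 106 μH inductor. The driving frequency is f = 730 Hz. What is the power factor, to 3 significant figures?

0.131

ω = 2πf = 4587 rad/s
X_L = ωL = 0.486 Ω
Parallel: admittances add. Y = 1/R + 1/(jωL)
Y = (0.272 − j2.06) S
|Y| = 2.07 S → |Z| = 1/|Y| = 0.482 Ω, ∠Z = −∠Y = 82.5°
cos φ = cos(82.5°) = 0.131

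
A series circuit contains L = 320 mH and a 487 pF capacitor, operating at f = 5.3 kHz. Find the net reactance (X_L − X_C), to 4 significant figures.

-51010 Ω

ω = 2πf = 33300 rad/s
X_L = ωL = 10660 Ω
X_C = 1/(ωC) = 61660 Ω
X = 10660 − 61660 = -51010 Ω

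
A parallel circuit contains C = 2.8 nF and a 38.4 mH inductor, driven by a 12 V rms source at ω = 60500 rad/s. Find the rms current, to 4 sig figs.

X_L = ωL = 2323 Ω
X_C = 1/(ωC) = 5903 Ω
Parallel: admittances add. Y = 1/(jωL) + jωC
Y = (0 − j0.0002610) S
|Y| = 0.0002610 S → |Z| = 1/|Y| = 3831 Ω, ∠Z = −∠Y = 90.00°
I = V/|Z| = 12/3831 = 3.132 mA

3.132 mA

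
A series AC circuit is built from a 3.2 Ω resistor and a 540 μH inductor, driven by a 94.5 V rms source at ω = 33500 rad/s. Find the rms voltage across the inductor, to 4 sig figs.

93.06 V

X_L = ωL = 18.09 Ω
Z = 3.200 + j18.09 Ω
|Z| = √(3.200² + 18.09²) = 18.37 Ω
I = V/|Z| = 5.144 A
V_L = I·|Z_L| = 5.144 × 18.09 = 93.06 V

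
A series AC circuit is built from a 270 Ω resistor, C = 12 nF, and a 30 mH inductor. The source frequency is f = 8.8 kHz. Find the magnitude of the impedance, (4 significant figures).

309.7 Ω

ω = 2πf = 55290 rad/s
X_L = ωL = 1659 Ω
X_C = 1/(ωC) = 1507 Ω
Net reactance X = X_L − X_C = 151.6 Ω
Z = 270.0 + j151.6 Ω
|Z| = √(270.0² + 151.6²) = 309.7 Ω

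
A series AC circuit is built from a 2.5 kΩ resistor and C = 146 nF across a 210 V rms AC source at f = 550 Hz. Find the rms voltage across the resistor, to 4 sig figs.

ω = 2πf = 3456 rad/s
X_C = 1/(ωC) = 1982 Ω
Z = 2500 − j1982 Ω
|Z| = √(2500² + 1982²) = 3190 Ω
I = V/|Z| = 65.82 mA
V_R = I·|Z_R| = 0.06582 × 2500 = 164.6 V

164.6 V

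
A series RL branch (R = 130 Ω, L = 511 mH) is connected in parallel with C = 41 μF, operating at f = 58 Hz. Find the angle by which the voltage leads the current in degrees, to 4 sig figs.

ω = 2πf = 364.4 rad/s
X_L = ωL = 186.2 Ω
X_C = 1/(ωC) = 66.93 Ω
Branch 1 (R+jX_L): Z₁ = 130.0 + j186.2 Ω, |Z₁| = 227.1 Ω
Branch 2 (−jX_C): Z₂ = −j66.93 Ω
Parallel: Z = Z₁Z₂/(Z₁+Z₂), |Z| = 86.15 Ω, ∠Z = -77.46°

-77.46°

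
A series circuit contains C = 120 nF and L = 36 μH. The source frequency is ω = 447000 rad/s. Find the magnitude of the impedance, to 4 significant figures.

2.551 Ω

X_L = ωL = 16.09 Ω
X_C = 1/(ωC) = 18.64 Ω
Net reactance X = X_L − X_C = -2.551 Ω
Z = − j2.551 Ω
|Z| = √(0² + 2.551²) = 2.551 Ω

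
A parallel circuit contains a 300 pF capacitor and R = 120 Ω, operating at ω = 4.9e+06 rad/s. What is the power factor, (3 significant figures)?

0.985

X_C = 1/(ωC) = 680 Ω
Parallel: admittances add. Y = 1/R + jωC
Y = (0.00833 + j0.00147) S
|Y| = 0.00846 S → |Z| = 1/|Y| = 118 Ω, ∠Z = −∠Y = -10.0°
cos φ = cos(-10.0°) = 0.985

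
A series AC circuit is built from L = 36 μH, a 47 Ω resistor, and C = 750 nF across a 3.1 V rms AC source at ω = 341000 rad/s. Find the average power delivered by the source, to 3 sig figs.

198 mW

X_L = ωL = 12.3 Ω
X_C = 1/(ωC) = 3.91 Ω
Net reactance X = X_L − X_C = 8.37 Ω
Z = 47.0 + j8.37 Ω
|Z| = √(47.0² + 8.37²) = 47.7 Ω
∠Z = arctan(8.37/47.0) = 10.1°
I = V/|Z| = 64.9 mA
P = VI cos φ = 3.1 × 0.0649 × cos(10.1°) = 198 mW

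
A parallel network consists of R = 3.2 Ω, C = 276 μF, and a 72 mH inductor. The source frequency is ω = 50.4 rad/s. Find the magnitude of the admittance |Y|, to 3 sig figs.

408 mS

X_L = ωL = 3.63 Ω
X_C = 1/(ωC) = 71.9 Ω
Parallel: admittances add. Y = 1/R + 1/(jωL) + jωC
Y = (0.312 − j0.262) S
|Y| = 0.408 S → |Z| = 1/|Y| = 2.45 Ω, ∠Z = −∠Y = 39.9°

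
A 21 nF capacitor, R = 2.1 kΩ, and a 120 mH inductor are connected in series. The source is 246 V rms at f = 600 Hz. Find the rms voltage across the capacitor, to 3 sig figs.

251 V

ω = 2πf = 3770 rad/s
X_L = ωL = 452 Ω
X_C = 1/(ωC) = 12600 Ω
Net reactance X = X_L − X_C = -12200 Ω
Z = 2100 − j12200 Ω
|Z| = √(2100² + 12200²) = 12400 Ω
I = V/|Z| = 19.9 mA
V_C = I·|Z_C| = 0.0199 × 12600 = 251 V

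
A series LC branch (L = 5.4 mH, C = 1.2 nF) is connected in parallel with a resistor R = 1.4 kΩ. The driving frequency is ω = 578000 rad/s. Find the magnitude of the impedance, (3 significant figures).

1080 Ω

X_L = ωL = 3120 Ω
X_C = 1/(ωC) = 1440 Ω
Branch 1: Z₁ = R = 1400 Ω
Branch 2 (series LC): Z₂ = j(X_L − X_C) = j1680 Ω
Parallel: Z = Z₁Z₂/(Z₁+Z₂), |Z| = 1080 Ω, ∠Z = 39.8°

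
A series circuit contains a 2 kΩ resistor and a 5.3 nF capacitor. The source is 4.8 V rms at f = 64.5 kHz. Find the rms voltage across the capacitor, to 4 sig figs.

1.088 V

ω = 2πf = 405300 rad/s
X_C = 1/(ωC) = 465.6 Ω
Z = 2000 − j465.6 Ω
|Z| = √(2000² + 465.6²) = 2053 Ω
I = V/|Z| = 2.338 mA
V_C = I·|Z_C| = 0.002338 × 465.6 = 1.088 V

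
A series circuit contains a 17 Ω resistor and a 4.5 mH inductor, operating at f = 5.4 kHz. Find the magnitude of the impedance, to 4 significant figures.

ω = 2πf = 33930 rad/s
X_L = ωL = 152.7 Ω
Z = 17.00 + j152.7 Ω
|Z| = √(17.00² + 152.7²) = 153.6 Ω

153.6 Ω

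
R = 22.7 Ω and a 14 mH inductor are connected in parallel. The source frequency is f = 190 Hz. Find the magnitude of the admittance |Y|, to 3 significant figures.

74.3 mS

ω = 2πf = 1194 rad/s
X_L = ωL = 16.7 Ω
Parallel: admittances add. Y = 1/R + 1/(jωL)
Y = (0.0441 − j0.0598) S
|Y| = 0.0743 S → |Z| = 1/|Y| = 13.5 Ω, ∠Z = −∠Y = 53.6°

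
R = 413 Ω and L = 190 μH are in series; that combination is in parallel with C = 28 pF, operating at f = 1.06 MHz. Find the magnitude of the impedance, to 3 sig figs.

1730 Ω

ω = 2πf = 6.66e+06 rad/s
X_L = ωL = 1270 Ω
X_C = 1/(ωC) = 5360 Ω
Branch 1 (R+jX_L): Z₁ = 413 + j1270 Ω, |Z₁| = 1330 Ω
Branch 2 (−jX_C): Z₂ = −j5360 Ω
Parallel: Z = Z₁Z₂/(Z₁+Z₂), |Z| = 1730 Ω, ∠Z = 66.2°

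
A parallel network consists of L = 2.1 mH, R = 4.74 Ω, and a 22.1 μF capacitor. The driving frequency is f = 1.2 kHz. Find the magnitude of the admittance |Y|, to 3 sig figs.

235 mS

ω = 2πf = 7540 rad/s
X_L = ωL = 15.8 Ω
X_C = 1/(ωC) = 6.00 Ω
Parallel: admittances add. Y = 1/R + 1/(jωL) + jωC
Y = (0.211 + j0.103) S
|Y| = 0.235 S → |Z| = 1/|Y| = 4.26 Ω, ∠Z = −∠Y = -26.1°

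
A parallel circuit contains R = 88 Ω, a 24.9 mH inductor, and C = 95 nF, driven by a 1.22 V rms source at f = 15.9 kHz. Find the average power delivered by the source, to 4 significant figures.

ω = 2πf = 99900 rad/s
X_L = ωL = 2488 Ω
X_C = 1/(ωC) = 105.4 Ω
Parallel: admittances add. Y = 1/R + 1/(jωL) + jωC
Y = (0.01136 + j0.009089) S
|Y| = 0.01455 S → |Z| = 1/|Y| = 68.72 Ω, ∠Z = −∠Y = -38.65°
I = V/|Z| = 17.75 mA
P = VI cos φ = 1.22 × 0.01775 × cos(-38.65°) = 16.91 mW

16.91 mW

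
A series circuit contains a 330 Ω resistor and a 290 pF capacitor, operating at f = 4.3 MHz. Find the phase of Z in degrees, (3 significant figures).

-21.1°

ω = 2πf = 2.702e+07 rad/s
X_C = 1/(ωC) = 128 Ω
Z = 330 − j128 Ω
|Z| = √(330² + 128²) = 354 Ω
∠Z = arctan(-128/330) = -21.1°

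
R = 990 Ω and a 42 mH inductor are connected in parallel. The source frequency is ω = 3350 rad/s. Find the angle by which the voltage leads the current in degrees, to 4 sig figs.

81.91°

X_L = ωL = 140.7 Ω
Parallel: admittances add. Y = 1/R + 1/(jωL)
Y = (0.001010 − j0.007107) S
|Y| = 0.007179 S → |Z| = 1/|Y| = 139.3 Ω, ∠Z = −∠Y = 81.91°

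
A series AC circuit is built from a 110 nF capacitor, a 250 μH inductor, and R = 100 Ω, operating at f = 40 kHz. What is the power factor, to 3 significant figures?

0.966

ω = 2πf = 251300 rad/s
X_L = ωL = 62.8 Ω
X_C = 1/(ωC) = 36.2 Ω
Net reactance X = X_L − X_C = 26.7 Ω
Z = 100 + j26.7 Ω
|Z| = √(100² + 26.7²) = 103 Ω
∠Z = arctan(26.7/100) = 14.9°
cos φ = cos(14.9°) = 0.966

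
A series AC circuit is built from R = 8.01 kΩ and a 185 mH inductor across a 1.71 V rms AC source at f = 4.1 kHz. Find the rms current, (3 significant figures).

ω = 2πf = 25760 rad/s
X_L = ωL = 4770 Ω
Z = 8010 + j4770 Ω
|Z| = √(8010² + 4770²) = 9320 Ω
I = V/|Z| = 1.71/9320 = 183 μA

183 μA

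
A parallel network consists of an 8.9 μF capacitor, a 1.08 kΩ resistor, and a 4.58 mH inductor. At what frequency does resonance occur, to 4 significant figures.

ω₀ = 1/√(LC) = 1/√(0.00458 × 8.9e-06) = 4953 rad/s
f₀ = ω₀/(2π) = 788.3 Hz

788.3 Hz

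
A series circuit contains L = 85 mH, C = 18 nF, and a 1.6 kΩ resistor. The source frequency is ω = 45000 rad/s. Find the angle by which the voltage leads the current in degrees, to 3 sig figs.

58.3°

X_L = ωL = 3830 Ω
X_C = 1/(ωC) = 1230 Ω
Net reactance X = X_L − X_C = 2590 Ω
Z = 1600 + j2590 Ω
|Z| = √(1600² + 2590²) = 3040 Ω
∠Z = arctan(2590/1600) = 58.3°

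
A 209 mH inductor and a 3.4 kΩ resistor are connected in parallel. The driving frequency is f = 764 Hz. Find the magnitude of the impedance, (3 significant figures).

962 Ω

ω = 2πf = 4800 rad/s
X_L = ωL = 1000 Ω
Parallel: admittances add. Y = 1/R + 1/(jωL)
Y = (0.000294 − j0.000997) S
|Y| = 0.00104 S → |Z| = 1/|Y| = 962 Ω, ∠Z = −∠Y = 73.6°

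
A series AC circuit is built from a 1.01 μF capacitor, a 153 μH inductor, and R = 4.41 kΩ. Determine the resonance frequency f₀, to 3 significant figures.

ω₀ = 1/√(LC) = 1/√(0.000153 × 1.01e-06) = 80440 rad/s
f₀ = ω₀/(2π) = 12.8 kHz

12.8 kHz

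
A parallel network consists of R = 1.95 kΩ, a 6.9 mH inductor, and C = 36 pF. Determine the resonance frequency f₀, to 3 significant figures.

ω₀ = 1/√(LC) = 1/√(0.0069 × 3.6e-11) = 2.006e+06 rad/s
f₀ = ω₀/(2π) = 319 kHz

319 kHz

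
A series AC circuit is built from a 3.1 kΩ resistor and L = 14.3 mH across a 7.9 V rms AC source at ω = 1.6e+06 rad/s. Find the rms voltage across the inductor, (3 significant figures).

7.83 V

X_L = ωL = 22900 Ω
Z = 3100 + j22900 Ω
|Z| = √(3100² + 22900²) = 23100 Ω
I = V/|Z| = 342 μA
V_L = I·|Z_L| = 0.000342 × 22900 = 7.83 V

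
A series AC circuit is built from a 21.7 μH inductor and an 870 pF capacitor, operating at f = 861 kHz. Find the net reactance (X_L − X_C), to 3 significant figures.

-95.1 Ω

ω = 2πf = 5.41e+06 rad/s
X_L = ωL = 117 Ω
X_C = 1/(ωC) = 212 Ω
X = 117 − 212 = -95.1 Ω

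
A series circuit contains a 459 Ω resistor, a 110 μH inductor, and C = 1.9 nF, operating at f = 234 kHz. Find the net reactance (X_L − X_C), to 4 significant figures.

ω = 2πf = 1.47e+06 rad/s
X_L = ωL = 161.7 Ω
X_C = 1/(ωC) = 358.0 Ω
X = 161.7 − 358.0 = -196.2 Ω

-196.2 Ω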